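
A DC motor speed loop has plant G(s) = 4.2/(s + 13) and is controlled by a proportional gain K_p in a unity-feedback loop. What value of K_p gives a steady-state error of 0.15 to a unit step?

K_p = 17.5

The loop is type 0, so e_ss(step) = 1/(1 + K_pos) with K_pos = K_p·G(0).
G(0) = 0.3231. Require 1/(1 + K_p·0.3231) = 0.15, so 1 + 0.3231·K_p = 6.667.
K_p = (6.667 − 1)/0.3231 = 17.5.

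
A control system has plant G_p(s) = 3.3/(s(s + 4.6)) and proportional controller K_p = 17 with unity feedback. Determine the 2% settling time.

T_s ≈ 1.74 s

From 1 + K_pG_p(s) = 0: s² + 4.6s + 56.1 = 0 ⇒ ω_n = 7.49, ζ = 0.3071.
2% settling time T_s ≈ 4/(ζω_n) = 4/2.3 = 1.74 s.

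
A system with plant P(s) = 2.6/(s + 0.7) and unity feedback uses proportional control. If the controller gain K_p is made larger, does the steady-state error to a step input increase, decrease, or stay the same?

decrease

e_ss = 1/(1 + K_p·P(0)); a larger K_p raises the denominator, so e_ss decreases.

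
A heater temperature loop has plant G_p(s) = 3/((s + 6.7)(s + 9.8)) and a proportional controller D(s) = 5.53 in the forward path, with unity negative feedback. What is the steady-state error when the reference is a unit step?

0.798

The loop is type 0. Static position error constant K_pos = D(0)·G_p(0) = 5.53·0.04569 = 0.2527.
Steady-state error to a unit step: e_ss = 1/(1+K_pos) = 1/1.253 = 0.798.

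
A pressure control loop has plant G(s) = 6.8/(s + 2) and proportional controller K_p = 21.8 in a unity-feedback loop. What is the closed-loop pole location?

Closed-loop transfer function: T(s) = K_p·G(s)/(1 + K_p·G(s)) = 148.2/(s + 2 + 148.2) = 148.2/(s + 150.2).
The closed-loop pole is at s = −150.2.

s = -150.2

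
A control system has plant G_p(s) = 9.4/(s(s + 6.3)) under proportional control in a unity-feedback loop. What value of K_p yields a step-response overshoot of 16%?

From %OS = 100·exp(−πζ/√(1−ζ²)) = 16%, ζ = −ln(0.16)/√(π²+ln²(0.16)) = 0.5039.
Characteristic equation s² + 6.3s + 9.4K_p = 0 gives ζ = 6.3/(2√(9.4K_p)).
Setting ζ = 0.5039: √(9.4K_p) = 6.3/(2·0.5039) = 6.252, so K_p = 39.08/9.4 = 4.16.

K_p = 4.16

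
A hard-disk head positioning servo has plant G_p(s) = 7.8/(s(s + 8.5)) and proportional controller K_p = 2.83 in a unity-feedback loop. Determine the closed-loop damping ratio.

1 + K_p·G_p(s) = 0 gives s² + 8.5s + 22.07 = 0.
So ω_n² = 22.07 ⇒ ω_n = 4.698 rad/s, and ζ = 8.5/(2ω_n) = 0.905.

ζ = 0.905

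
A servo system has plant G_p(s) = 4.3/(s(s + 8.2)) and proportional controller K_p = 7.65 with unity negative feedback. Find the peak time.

T_p = 0.783 s

The closed-loop denominator s² + 8.2s + 32.9 gives ω_n = √32.9 = 5.735 and ζ = 8.2/(2ω_n) = 0.7149.
Damped frequency ω_d = ω_n√(1−ζ²) = 4.011 rad/s, so peak time T_p = π/ω_d = 0.783 s.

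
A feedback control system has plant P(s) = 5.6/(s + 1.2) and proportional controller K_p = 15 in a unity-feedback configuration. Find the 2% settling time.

Closed-loop transfer function: T(s) = K_p·P(s)/(1 + K_p·P(s)) = 84/(s + 1.2 + 84) = 84/(s + 85.2).
Time constant τ = 1/85.2 = 0.01174 s, so the 2% settling time is about 4τ = 0.0469 s.

T_s ≈ 0.0469 s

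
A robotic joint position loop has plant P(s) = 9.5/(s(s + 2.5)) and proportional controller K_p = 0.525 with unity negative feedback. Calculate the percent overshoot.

From 1 + K_pP(s) = 0: s² + 2.5s + 4.987 = 0 ⇒ ω_n = 2.233, ζ = 0.5597.
%OS = 100·exp(−πζ/√(1−ζ²)) = 100·exp(−π·0.5597/√0.6867) = 12%.

12%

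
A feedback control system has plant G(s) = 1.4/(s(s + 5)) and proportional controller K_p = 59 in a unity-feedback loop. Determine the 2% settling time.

The closed-loop denominator s² + 5s + 82.6 gives ω_n = √82.6 = 9.088 and ζ = 5/(2ω_n) = 0.2751.
2% settling time T_s ≈ 4/(ζω_n) = 4/2.5 = 1.6 s.

T_s ≈ 1.6 s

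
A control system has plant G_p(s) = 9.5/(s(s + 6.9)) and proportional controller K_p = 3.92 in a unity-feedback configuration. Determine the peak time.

Closed-loop characteristic equation: s² + 6.9s + 37.24 = 0, so ω_n = 6.102 rad/s and ζ = 6.9/(2·6.102) = 0.5653.
Damped frequency ω_d = ω_n√(1−ζ²) = 5.034 rad/s, so peak time T_p = π/ω_d = 0.624 s.

T_p = 0.624 s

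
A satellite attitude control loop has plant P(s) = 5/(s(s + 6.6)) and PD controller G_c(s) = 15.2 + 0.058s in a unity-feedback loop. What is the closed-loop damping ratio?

ζ = 0.395

Forward path: (15.2 + 0.058s)·5/(s(s+6.6)). The closed-loop characteristic equation is s² + (6.6 + 5·0.058)s + 5·15.2 = 0.
That is s² + 6.89s + 76 = 0, so ω_n = 8.718 rad/s and ζ = 6.89/(2·8.718) = 0.3952.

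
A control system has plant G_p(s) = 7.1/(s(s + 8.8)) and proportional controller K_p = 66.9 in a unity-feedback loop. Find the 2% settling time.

The closed-loop denominator s² + 8.8s + 475 gives ω_n = √475 = 21.79 and ζ = 8.8/(2ω_n) = 0.2019.
2% settling time T_s ≈ 4/(ζω_n) = 4/4.4 = 0.909 s.

T_s ≈ 0.909 s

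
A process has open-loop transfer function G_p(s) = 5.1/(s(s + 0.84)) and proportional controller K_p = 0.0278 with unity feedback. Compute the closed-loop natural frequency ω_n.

ω_n = 0.377 rad/s

The closed-loop denominator is s(s+0.84) + 0.0278·5.1 = s² + 0.84s + 0.1418.
So ω_n² = 0.1418 ⇒ ω_n = 0.3765 rad/s, and ζ = 0.84/(2ω_n) = 1.12.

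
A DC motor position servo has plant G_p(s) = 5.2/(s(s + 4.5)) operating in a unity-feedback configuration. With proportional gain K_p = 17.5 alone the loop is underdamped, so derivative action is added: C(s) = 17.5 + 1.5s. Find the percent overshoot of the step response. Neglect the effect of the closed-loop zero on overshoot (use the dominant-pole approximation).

7.07%

Forward path: (17.5 + 1.5s)·5.2/(s(s+4.5)). The closed-loop characteristic equation is s² + (4.5 + 5.2·1.5)s + 5.2·17.5 = 0.
That is s² + 12.3s + 91 = 0, so ω_n = 9.539 rad/s and ζ = 12.3/(2·9.539) = 0.6447.
%OS = 100·exp(−πζ/√(1−ζ²)) = 7.07%.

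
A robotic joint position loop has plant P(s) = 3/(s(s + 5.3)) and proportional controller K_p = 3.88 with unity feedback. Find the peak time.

T_p = 1.46 s

The closed-loop denominator s² + 5.3s + 11.64 gives ω_n = √11.64 = 3.412 and ζ = 5.3/(2ω_n) = 0.7767.
Damped frequency ω_d = ω_n√(1−ζ²) = 2.149 rad/s, so peak time T_p = π/ω_d = 1.46 s.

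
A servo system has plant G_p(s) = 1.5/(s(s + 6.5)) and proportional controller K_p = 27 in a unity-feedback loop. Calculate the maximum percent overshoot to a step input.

From 1 + K_pG_p(s) = 0: s² + 6.5s + 40.5 = 0 ⇒ ω_n = 6.364, ζ = 0.5107.
%OS = 100·exp(−πζ/√(1−ζ²)) = 100·exp(−π·0.5107/√0.7392) = 15.5%.

15.5%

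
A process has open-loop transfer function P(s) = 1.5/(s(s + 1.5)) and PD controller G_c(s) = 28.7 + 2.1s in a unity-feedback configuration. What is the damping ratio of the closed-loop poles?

ζ = 0.354

Forward path: (28.7 + 2.1s)·1.5/(s(s+1.5)). The closed-loop characteristic equation is s² + (1.5 + 1.5·2.1)s + 1.5·28.7 = 0.
That is s² + 4.65s + 43.05 = 0, so ω_n = 6.561 rad/s and ζ = 4.65/(2·6.561) = 0.3544.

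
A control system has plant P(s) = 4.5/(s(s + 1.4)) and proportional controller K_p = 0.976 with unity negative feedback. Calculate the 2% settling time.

T_s ≈ 5.71 s

Closed-loop characteristic equation: s² + 1.4s + 4.392 = 0, so ω_n = 2.096 rad/s and ζ = 1.4/(2·2.096) = 0.334.
2% settling time T_s ≈ 4/(ζω_n) = 4/0.7 = 5.71 s.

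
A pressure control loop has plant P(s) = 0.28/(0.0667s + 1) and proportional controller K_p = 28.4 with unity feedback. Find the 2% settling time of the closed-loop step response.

Closed loop: T(s) = K_p·P/(1+K_p·P) = 7.952/(0.0667s + 1 + 7.952), with pole at s = −(1 + 7.952)/0.0667 = −134.2.
τ = 1/134.2 = 0.007451 s, so 2% settling time ≈ 4τ = 0.0298 s.

T_s ≈ 0.0298 s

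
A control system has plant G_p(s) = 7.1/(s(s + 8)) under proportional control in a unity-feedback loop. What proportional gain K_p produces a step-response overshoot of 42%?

K_p = 31.8

From %OS = 100·exp(−πζ/√(1−ζ²)) = 42%, ζ = −ln(0.42)/√(π²+ln²(0.42)) = 0.2662.
Characteristic equation s² + 8s + 7.1K_p = 0 gives ζ = 8/(2√(7.1K_p)).
Setting ζ = 0.2662: √(7.1K_p) = 8/(2·0.2662) = 15.03, so K_p = 225.8/7.1 = 31.8.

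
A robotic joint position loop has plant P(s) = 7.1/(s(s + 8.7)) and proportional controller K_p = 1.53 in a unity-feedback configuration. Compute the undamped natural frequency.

ω_n = 3.3 rad/s

The closed-loop denominator is s(s+8.7) + 1.53·7.1 = s² + 8.7s + 10.86.
So ω_n² = 10.86 ⇒ ω_n = 3.296 rad/s, and ζ = 8.7/(2ω_n) = 1.32.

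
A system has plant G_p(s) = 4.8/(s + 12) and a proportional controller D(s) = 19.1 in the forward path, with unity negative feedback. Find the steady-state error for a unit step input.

0.116

The loop is type 0. Static position error constant K_pos = D(0)·G_p(0) = 19.1·0.4 = 7.64.
Steady-state error to a unit step: e_ss = 1/(1+K_pos) = 1/8.64 = 0.116.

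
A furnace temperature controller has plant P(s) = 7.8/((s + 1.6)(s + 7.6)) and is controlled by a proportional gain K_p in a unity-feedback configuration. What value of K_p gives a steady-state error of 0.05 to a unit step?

K_p = 29.6

The loop is type 0, so e_ss(step) = 1/(1 + K_pos) with K_pos = K_p·P(0).
P(0) = 0.6414. Require 1/(1 + K_p·0.6414) = 0.05, so 1 + 0.6414·K_p = 20.
K_p = (20 − 1)/0.6414 = 29.6.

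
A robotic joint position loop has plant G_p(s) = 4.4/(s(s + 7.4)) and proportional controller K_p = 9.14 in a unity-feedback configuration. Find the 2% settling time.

Closed-loop characteristic equation: s² + 7.4s + 40.22 = 0, so ω_n = 6.342 rad/s and ζ = 7.4/(2·6.342) = 0.5834.
2% settling time T_s ≈ 4/(ζω_n) = 4/3.7 = 1.08 s.

T_s ≈ 1.08 s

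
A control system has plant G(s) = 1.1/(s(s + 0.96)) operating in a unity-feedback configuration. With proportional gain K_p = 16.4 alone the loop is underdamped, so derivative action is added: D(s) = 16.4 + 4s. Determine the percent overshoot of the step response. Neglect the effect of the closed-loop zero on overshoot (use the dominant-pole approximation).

Forward path: (16.4 + 4s)·1.1/(s(s+0.96)). The closed-loop characteristic equation is s² + (0.96 + 1.1·4)s + 1.1·16.4 = 0.
That is s² + 5.36s + 18.04 = 0, so ω_n = 4.247 rad/s and ζ = 5.36/(2·4.247) = 0.631.
%OS = 100·exp(−πζ/√(1−ζ²)) = 7.77%.

7.77%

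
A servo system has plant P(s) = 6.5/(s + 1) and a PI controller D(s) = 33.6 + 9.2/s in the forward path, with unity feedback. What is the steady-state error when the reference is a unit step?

The open loop D(s)P(s) has a pole at the origin (type 1), so the static position error constant is infinite and e_ss = 1/(1+∞) = 0.

0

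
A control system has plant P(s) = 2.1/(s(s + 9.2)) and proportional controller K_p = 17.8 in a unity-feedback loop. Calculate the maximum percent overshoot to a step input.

2.76%

The closed-loop denominator s² + 9.2s + 37.38 gives ω_n = √37.38 = 6.114 and ζ = 9.2/(2ω_n) = 0.7524.
%OS = 100·exp(−πζ/√(1−ζ²)) = 100·exp(−π·0.7524/√0.4339) = 2.76%.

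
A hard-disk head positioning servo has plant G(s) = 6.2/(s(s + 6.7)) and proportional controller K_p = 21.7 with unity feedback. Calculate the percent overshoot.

The closed-loop denominator s² + 6.7s + 134.5 gives ω_n = √134.5 = 11.6 and ζ = 6.7/(2ω_n) = 0.2888.
%OS = 100·exp(−πζ/√(1−ζ²)) = 100·exp(−π·0.2888/√0.9166) = 38.8%.

38.8%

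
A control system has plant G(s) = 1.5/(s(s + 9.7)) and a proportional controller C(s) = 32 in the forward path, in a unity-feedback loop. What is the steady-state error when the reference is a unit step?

0

The open loop C(s)G(s) has a pole at the origin (type 1), so the static position error constant is infinite and e_ss = 1/(1+∞) = 0.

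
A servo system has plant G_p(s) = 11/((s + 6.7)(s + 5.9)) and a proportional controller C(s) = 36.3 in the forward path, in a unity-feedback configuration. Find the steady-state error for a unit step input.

0.0901

The loop is type 0. Static position error constant K_pos = C(0)·G_p(0) = 36.3·0.2783 = 10.1.
Steady-state error to a unit step: e_ss = 1/(1+K_pos) = 1/11.1 = 0.0901.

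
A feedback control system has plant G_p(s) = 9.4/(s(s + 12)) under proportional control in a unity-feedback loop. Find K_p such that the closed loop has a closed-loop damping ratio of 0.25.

Closed-loop characteristic equation: s² + 12s + K_p·9.4 = 0.
So ω_n = √(9.4K_p) and 2ζω_n = 12, giving ζ = 12/(2√(9.4K_p)).
Setting ζ = 0.25: √(9.4K_p) = 12/(2·0.25) = 24, so K_p = 576/9.4 = 61.3.

K_p = 61.3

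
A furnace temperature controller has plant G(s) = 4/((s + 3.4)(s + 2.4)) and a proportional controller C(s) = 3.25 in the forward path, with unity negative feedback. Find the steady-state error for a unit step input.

0.386

The loop is type 0. Static position error constant K_pos = C(0)·G(0) = 3.25·0.4902 = 1.593.
Steady-state error to a unit step: e_ss = 1/(1+K_pos) = 1/2.593 = 0.386.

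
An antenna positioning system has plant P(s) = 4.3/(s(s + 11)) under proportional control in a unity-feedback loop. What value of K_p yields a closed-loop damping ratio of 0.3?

K_p = 78.2

Closed-loop characteristic equation: s² + 11s + K_p·4.3 = 0.
So ω_n = √(4.3K_p) and 2ζω_n = 11, giving ζ = 11/(2√(4.3K_p)).
Setting ζ = 0.3: √(4.3K_p) = 11/(2·0.3) = 18.33, so K_p = 336.1/4.3 = 78.2.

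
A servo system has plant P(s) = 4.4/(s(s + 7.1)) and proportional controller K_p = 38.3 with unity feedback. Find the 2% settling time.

The closed-loop denominator s² + 7.1s + 168.5 gives ω_n = √168.5 = 12.98 and ζ = 7.1/(2ω_n) = 0.2735.
2% settling time T_s ≈ 4/(ζω_n) = 4/3.55 = 1.13 s.

T_s ≈ 1.13 s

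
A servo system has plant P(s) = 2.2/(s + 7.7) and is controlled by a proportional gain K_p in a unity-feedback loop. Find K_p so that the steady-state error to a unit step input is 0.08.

K_p = 40.2

The loop is type 0, so e_ss(step) = 1/(1 + K_pos) with K_pos = K_p·P(0).
P(0) = 0.2857. Require 1/(1 + K_p·0.2857) = 0.08, so 1 + 0.2857·K_p = 12.5.
K_p = (12.5 − 1)/0.2857 = 40.2.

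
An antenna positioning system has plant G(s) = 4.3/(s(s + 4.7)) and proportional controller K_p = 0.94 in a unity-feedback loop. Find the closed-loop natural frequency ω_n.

ω_n = 2.01 rad/s

With unity feedback the closed-loop characteristic equation is s² + 4.7s + 0.94·4.3 = s² + 4.7s + 4.042 = 0.
Matching s² + 2ζω_n s + ω_n²: ω_n = √4.042 = 2.01 rad/s and 2ζω_n = 4.7, so ζ = 4.7/(2·2.01) = 1.17.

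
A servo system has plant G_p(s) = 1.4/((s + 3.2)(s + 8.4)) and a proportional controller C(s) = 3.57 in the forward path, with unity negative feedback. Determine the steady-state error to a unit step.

0.843

The loop is type 0. Static position error constant K_pos = C(0)·G_p(0) = 3.57·0.05208 = 0.1859.
Steady-state error to a unit step: e_ss = 1/(1+K_pos) = 1/1.186 = 0.843.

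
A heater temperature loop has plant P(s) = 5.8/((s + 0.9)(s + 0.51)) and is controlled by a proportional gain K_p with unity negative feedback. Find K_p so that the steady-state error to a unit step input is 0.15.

K_p = 0.448

The loop is type 0, so e_ss(step) = 1/(1 + K_pos) with K_pos = K_p·P(0).
P(0) = 12.64. Require 1/(1 + K_p·12.64) = 0.15, so 1 + 12.64·K_p = 6.667.
K_p = (6.667 − 1)/12.64 = 0.448.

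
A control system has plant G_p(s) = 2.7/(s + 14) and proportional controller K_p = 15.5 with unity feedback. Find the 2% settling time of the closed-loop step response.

Closed-loop transfer function: T(s) = K_p·G_p(s)/(1 + K_p·G_p(s)) = 41.85/(s + 14 + 41.85) = 41.85/(s + 55.85).
Time constant τ = 1/55.85 = 0.01791 s, so the 2% settling time is about 4τ = 0.0716 s.

T_s ≈ 0.0716 s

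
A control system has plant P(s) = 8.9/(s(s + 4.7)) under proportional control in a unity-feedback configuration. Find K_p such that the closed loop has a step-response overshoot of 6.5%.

From %OS = 100·exp(−πζ/√(1−ζ²)) = 6.5%, ζ = −ln(0.065)/√(π²+ln²(0.065)) = 0.6564.
Characteristic equation s² + 4.7s + 8.9K_p = 0 gives ζ = 4.7/(2√(8.9K_p)).
Setting ζ = 0.6564: √(8.9K_p) = 4.7/(2·0.6564) = 3.58, so K_p = 12.82/8.9 = 1.44.

K_p = 1.44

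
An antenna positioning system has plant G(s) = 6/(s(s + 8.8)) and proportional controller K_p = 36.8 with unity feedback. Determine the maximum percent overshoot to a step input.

The closed-loop denominator s² + 8.8s + 220.8 gives ω_n = √220.8 = 14.86 and ζ = 8.8/(2ω_n) = 0.2961.
%OS = 100·exp(−πζ/√(1−ζ²)) = 100·exp(−π·0.2961/√0.9123) = 37.8%.

37.8%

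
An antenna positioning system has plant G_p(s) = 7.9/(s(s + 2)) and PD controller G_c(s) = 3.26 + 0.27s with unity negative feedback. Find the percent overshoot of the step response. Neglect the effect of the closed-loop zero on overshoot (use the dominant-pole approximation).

Forward path: (3.26 + 0.27s)·7.9/(s(s+2)). The closed-loop characteristic equation is s² + (2 + 7.9·0.27)s + 7.9·3.26 = 0.
That is s² + 4.133s + 25.75 = 0, so ω_n = 5.075 rad/s and ζ = 4.133/(2·5.075) = 0.4072.
%OS = 100·exp(−πζ/√(1−ζ²)) = 24.6%.

24.6%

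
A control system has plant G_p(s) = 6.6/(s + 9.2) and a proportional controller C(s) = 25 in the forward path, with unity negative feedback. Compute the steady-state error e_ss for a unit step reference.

The loop is type 0. Static position error constant K_pos = C(0)·G_p(0) = 25·0.7174 = 17.93.
Steady-state error to a unit step: e_ss = 1/(1+K_pos) = 1/18.93 = 0.0528.

0.0528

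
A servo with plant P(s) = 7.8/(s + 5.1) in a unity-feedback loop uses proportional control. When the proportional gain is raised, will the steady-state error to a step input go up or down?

The position error constant K_pos = K_p·P(0) grows with K_p, and e_ss = 1/(1+K_pos) falls.

decrease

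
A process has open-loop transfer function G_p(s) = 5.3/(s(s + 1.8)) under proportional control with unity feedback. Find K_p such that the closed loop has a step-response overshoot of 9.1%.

From %OS = 100·exp(−πζ/√(1−ζ²)) = 9.1%, ζ = −ln(0.091)/√(π²+ln²(0.091)) = 0.6066.
Characteristic equation s² + 1.8s + 5.3K_p = 0 gives ζ = 1.8/(2√(5.3K_p)).
Setting ζ = 0.6066: √(5.3K_p) = 1.8/(2·0.6066) = 1.484, so K_p = 2.202/5.3 = 0.415.

K_p = 0.415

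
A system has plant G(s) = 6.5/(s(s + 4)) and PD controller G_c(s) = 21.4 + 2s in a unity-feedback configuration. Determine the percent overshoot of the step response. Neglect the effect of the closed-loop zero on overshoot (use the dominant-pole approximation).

3.82%

Forward path: (21.4 + 2s)·6.5/(s(s+4)). The closed-loop characteristic equation is s² + (4 + 6.5·2)s + 6.5·21.4 = 0.
That is s² + 17s + 139.1 = 0, so ω_n = 11.79 rad/s and ζ = 17/(2·11.79) = 0.7207.
%OS = 100·exp(−πζ/√(1−ζ²)) = 3.82%.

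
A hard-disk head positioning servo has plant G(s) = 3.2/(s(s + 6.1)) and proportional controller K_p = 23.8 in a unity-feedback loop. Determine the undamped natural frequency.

ω_n = 8.73 rad/s

1 + K_p·G(s) = 0 gives s² + 6.1s + 76.16 = 0.
Matching s² + 2ζω_n s + ω_n²: ω_n = √76.16 = 8.727 rad/s and 2ζω_n = 6.1, so ζ = 6.1/(2·8.727) = 0.349.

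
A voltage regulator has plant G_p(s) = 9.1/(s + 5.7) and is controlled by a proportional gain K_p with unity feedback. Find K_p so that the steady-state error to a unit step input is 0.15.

K_p = 3.55

For a type-0 loop with proportional control, e_ss = 1/(1 + K_p·G_p(0)).
G_p(0) = 1.596. Require 1/(1 + K_p·1.596) = 0.15, so 1 + 1.596·K_p = 6.667.
K_p = (6.667 − 1)/1.596 = 3.55.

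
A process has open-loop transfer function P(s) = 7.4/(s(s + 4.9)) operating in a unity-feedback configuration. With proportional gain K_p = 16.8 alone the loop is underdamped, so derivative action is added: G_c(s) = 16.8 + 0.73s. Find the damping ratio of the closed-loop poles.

ζ = 0.462

Forward path: (16.8 + 0.73s)·7.4/(s(s+4.9)). The closed-loop characteristic equation is s² + (4.9 + 7.4·0.73)s + 7.4·16.8 = 0.
That is s² + 10.3s + 124.3 = 0, so ω_n = 11.15 rad/s and ζ = 10.3/(2·11.15) = 0.462.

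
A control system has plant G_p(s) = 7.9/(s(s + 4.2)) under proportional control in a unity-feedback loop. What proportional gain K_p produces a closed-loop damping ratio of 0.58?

K_p = 1.66

Closed-loop characteristic equation: s² + 4.2s + K_p·7.9 = 0.
So ω_n = √(7.9K_p) and 2ζω_n = 4.2, giving ζ = 4.2/(2√(7.9K_p)).
Setting ζ = 0.58: √(7.9K_p) = 4.2/(2·0.58) = 3.621, so K_p = 13.11/7.9 = 1.66.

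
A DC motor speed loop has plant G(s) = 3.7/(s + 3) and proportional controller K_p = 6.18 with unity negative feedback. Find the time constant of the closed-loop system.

Closed-loop transfer function: T(s) = K_p·G(s)/(1 + K_p·G(s)) = 22.87/(s + 3 + 22.87) = 22.87/(s + 25.87).
Time constant τ = 1/25.87 = 0.0387 s.

τ = 0.0387 s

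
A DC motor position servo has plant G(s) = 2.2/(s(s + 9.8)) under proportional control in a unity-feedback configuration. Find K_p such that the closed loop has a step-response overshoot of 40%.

From %OS = 100·exp(−πζ/√(1−ζ²)) = 40%, ζ = −ln(0.4)/√(π²+ln²(0.4)) = 0.28.
Characteristic equation s² + 9.8s + 2.2K_p = 0 gives ζ = 9.8/(2√(2.2K_p)).
Setting ζ = 0.28: √(2.2K_p) = 9.8/(2·0.28) = 17.5, so K_p = 306.3/2.2 = 139.

K_p = 139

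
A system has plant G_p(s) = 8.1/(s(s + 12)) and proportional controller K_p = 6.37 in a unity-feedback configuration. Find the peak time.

T_p = 0.795 s

From 1 + K_pG_p(s) = 0: s² + 12s + 51.6 = 0 ⇒ ω_n = 7.183, ζ = 0.8353.
Damped frequency ω_d = ω_n√(1−ζ²) = 3.949 rad/s, so peak time T_p = π/ω_d = 0.795 s.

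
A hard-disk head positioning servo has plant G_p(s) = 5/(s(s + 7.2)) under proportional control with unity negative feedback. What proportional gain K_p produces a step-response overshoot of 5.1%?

From %OS = 100·exp(−πζ/√(1−ζ²)) = 5.1%, ζ = −ln(0.051)/√(π²+ln²(0.051)) = 0.6877.
Characteristic equation s² + 7.2s + 5K_p = 0 gives ζ = 7.2/(2√(5K_p)).
Setting ζ = 0.6877: √(5K_p) = 7.2/(2·0.6877) = 5.235, so K_p = 27.4/5 = 5.48.

K_p = 5.48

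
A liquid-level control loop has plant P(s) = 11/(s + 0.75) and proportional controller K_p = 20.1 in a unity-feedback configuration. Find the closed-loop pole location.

Closed-loop transfer function: T(s) = K_p·P(s)/(1 + K_p·P(s)) = 221.1/(s + 0.75 + 221.1) = 221.1/(s + 221.9).
The closed-loop pole is at s = −221.9.

s = -221.9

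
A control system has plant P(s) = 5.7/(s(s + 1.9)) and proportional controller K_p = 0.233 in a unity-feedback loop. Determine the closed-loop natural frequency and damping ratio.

ω_n = 1.15 rad/s, ζ = 0.824

1 + K_p·P(s) = 0 gives s² + 1.9s + 1.328 = 0.
Matching s² + 2ζω_n s + ω_n²: ω_n = √1.328 = 1.152 rad/s and 2ζω_n = 1.9, so ζ = 1.9/(2·1.152) = 0.824.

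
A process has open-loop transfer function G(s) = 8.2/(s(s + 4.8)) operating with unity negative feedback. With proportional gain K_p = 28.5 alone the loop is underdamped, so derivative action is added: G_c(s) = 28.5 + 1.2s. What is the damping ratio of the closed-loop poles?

Forward path: (28.5 + 1.2s)·8.2/(s(s+4.8)). The closed-loop characteristic equation is s² + (4.8 + 8.2·1.2)s + 8.2·28.5 = 0.
That is s² + 14.64s + 233.7 = 0, so ω_n = 15.29 rad/s and ζ = 14.64/(2·15.29) = 0.4788.

ζ = 0.479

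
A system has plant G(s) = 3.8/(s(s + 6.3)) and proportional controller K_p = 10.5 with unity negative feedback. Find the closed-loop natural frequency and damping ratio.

1 + K_p·G(s) = 0 gives s² + 6.3s + 39.9 = 0.
So ω_n² = 39.9 ⇒ ω_n = 6.317 rad/s, and ζ = 6.3/(2ω_n) = 0.499.

ω_n = 6.32 rad/s, ζ = 0.499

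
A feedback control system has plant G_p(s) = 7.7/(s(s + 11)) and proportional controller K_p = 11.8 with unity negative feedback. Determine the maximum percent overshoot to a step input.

The closed-loop denominator s² + 11s + 90.86 gives ω_n = √90.86 = 9.532 and ζ = 11/(2ω_n) = 0.577.
%OS = 100·exp(−πζ/√(1−ζ²)) = 100·exp(−π·0.577/√0.6671) = 10.9%.

10.9%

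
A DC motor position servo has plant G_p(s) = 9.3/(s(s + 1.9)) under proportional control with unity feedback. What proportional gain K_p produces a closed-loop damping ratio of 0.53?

Closed-loop characteristic equation: s² + 1.9s + K_p·9.3 = 0.
So ω_n = √(9.3K_p) and 2ζω_n = 1.9, giving ζ = 1.9/(2√(9.3K_p)).
Setting ζ = 0.53: √(9.3K_p) = 1.9/(2·0.53) = 1.792, so K_p = 3.213/9.3 = 0.345.

K_p = 0.345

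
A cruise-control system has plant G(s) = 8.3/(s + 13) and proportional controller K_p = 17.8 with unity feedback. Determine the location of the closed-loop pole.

s = -160.7

Closed-loop transfer function: T(s) = K_p·G(s)/(1 + K_p·G(s)) = 147.7/(s + 13 + 147.7) = 147.7/(s + 160.7).
The closed-loop pole is at s = −160.7.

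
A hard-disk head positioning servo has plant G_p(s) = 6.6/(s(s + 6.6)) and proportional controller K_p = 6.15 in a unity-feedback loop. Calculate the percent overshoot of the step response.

14.9%

From 1 + K_pG_p(s) = 0: s² + 6.6s + 40.59 = 0 ⇒ ω_n = 6.371, ζ = 0.518.
%OS = 100·exp(−πζ/√(1−ζ²)) = 100·exp(−π·0.518/√0.7317) = 14.9%.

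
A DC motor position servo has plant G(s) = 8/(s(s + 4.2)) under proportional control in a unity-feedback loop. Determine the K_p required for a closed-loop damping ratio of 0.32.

K_p = 5.38

Closed-loop characteristic equation: s² + 4.2s + K_p·8 = 0.
So ω_n = √(8K_p) and 2ζω_n = 4.2, giving ζ = 4.2/(2√(8K_p)).
Setting ζ = 0.32: √(8K_p) = 4.2/(2·0.32) = 6.562, so K_p = 43.07/8 = 5.38.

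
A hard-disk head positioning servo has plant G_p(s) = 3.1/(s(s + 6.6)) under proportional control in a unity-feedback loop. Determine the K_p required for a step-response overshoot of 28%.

K_p = 24.9

From %OS = 100·exp(−πζ/√(1−ζ²)) = 28%, ζ = −ln(0.28)/√(π²+ln²(0.28)) = 0.3755.
Characteristic equation s² + 6.6s + 3.1K_p = 0 gives ζ = 6.6/(2√(3.1K_p)).
Setting ζ = 0.3755: √(3.1K_p) = 6.6/(2·0.3755) = 8.787, so K_p = 77.22/3.1 = 24.9.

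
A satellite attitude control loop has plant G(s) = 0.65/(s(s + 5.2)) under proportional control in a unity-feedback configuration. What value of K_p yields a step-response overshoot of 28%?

K_p = 73.7

From %OS = 100·exp(−πζ/√(1−ζ²)) = 28%, ζ = −ln(0.28)/√(π²+ln²(0.28)) = 0.3755.
Characteristic equation s² + 5.2s + 0.65K_p = 0 gives ζ = 5.2/(2√(0.65K_p)).
Setting ζ = 0.3755: √(0.65K_p) = 5.2/(2·0.3755) = 6.923, so K_p = 47.93/0.65 = 73.7.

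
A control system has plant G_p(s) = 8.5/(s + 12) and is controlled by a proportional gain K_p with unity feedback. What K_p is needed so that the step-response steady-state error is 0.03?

Steady-state error for a unit step on this type-0 loop is 1/(1 + K_p·G_p(0)).
G_p(0) = 0.7083. Require 1/(1 + K_p·0.7083) = 0.03, so 1 + 0.7083·K_p = 33.33.
K_p = (33.33 − 1)/0.7083 = 45.6.

K_p = 45.6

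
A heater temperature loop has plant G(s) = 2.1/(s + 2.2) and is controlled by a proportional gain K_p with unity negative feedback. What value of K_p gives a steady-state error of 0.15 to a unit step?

K_p = 5.94

The loop is type 0, so e_ss(step) = 1/(1 + K_pos) with K_pos = K_p·G(0).
G(0) = 0.9545. Require 1/(1 + K_p·0.9545) = 0.15, so 1 + 0.9545·K_p = 6.667.
K_p = (6.667 − 1)/0.9545 = 5.94.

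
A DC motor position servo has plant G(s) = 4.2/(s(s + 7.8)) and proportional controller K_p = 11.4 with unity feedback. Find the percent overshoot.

From 1 + K_pG(s) = 0: s² + 7.8s + 47.88 = 0 ⇒ ω_n = 6.92, ζ = 0.5636.
%OS = 100·exp(−πζ/√(1−ζ²)) = 100·exp(−π·0.5636/√0.6823) = 11.7%.

11.7%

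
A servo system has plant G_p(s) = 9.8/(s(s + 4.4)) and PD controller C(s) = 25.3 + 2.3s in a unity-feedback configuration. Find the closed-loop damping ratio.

ζ = 0.855

Forward path: (25.3 + 2.3s)·9.8/(s(s+4.4)). The closed-loop characteristic equation is s² + (4.4 + 9.8·2.3)s + 9.8·25.3 = 0.
That is s² + 26.94s + 247.9 = 0, so ω_n = 15.75 rad/s and ζ = 26.94/(2·15.75) = 0.8554.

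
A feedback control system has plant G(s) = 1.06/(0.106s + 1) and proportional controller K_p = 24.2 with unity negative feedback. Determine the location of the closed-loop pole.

s = -251.4

Closed loop: T(s) = K_p·G/(1+K_p·G) = 25.65/(0.106s + 1 + 25.65), with pole at s = −(1 + 25.65)/0.106 = −251.4.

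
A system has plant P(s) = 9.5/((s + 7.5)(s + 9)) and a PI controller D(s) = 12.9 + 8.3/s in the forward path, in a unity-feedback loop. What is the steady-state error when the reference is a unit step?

0

The open loop D(s)P(s) has a pole at the origin (type 1), so the static position error constant is infinite and e_ss = 1/(1+∞) = 0.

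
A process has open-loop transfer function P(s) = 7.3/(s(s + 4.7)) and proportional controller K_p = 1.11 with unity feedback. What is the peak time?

From 1 + K_pP(s) = 0: s² + 4.7s + 8.103 = 0 ⇒ ω_n = 2.847, ζ = 0.8256.
Damped frequency ω_d = ω_n√(1−ζ²) = 1.606 rad/s, so peak time T_p = π/ω_d = 1.96 s.

T_p = 1.96 s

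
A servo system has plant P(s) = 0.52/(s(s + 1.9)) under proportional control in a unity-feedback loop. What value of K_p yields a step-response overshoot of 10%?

From %OS = 100·exp(−πζ/√(1−ζ²)) = 10%, ζ = −ln(0.1)/√(π²+ln²(0.1)) = 0.5912.
Characteristic equation s² + 1.9s + 0.52K_p = 0 gives ζ = 1.9/(2√(0.52K_p)).
Setting ζ = 0.5912: √(0.52K_p) = 1.9/(2·0.5912) = 1.607, so K_p = 2.583/0.52 = 4.97.

K_p = 4.97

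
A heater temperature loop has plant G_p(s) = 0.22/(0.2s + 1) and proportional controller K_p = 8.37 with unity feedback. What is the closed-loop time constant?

τ = 0.0704 s

Closed loop: T(s) = K_p·G_p/(1+K_p·G_p) = 1.841/(0.2s + 1 + 1.841), with pole at s = −(1 + 1.841)/0.2 = −14.21.
Closed-loop time constant τ = 1/14.21 = 0.0704 s.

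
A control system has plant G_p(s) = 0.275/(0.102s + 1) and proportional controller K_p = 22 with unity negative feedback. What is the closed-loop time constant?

Closed loop: T(s) = K_p·G_p/(1+K_p·G_p) = 6.05/(0.102s + 1 + 6.05), with pole at s = −(1 + 6.05)/0.102 = −69.12.
Closed-loop time constant τ = 1/69.12 = 0.0145 s.

τ = 0.0145 s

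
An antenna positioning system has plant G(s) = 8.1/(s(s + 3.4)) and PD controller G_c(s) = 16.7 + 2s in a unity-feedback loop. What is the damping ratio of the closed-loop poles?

ζ = 0.843

Forward path: (16.7 + 2s)·8.1/(s(s+3.4)). The closed-loop characteristic equation is s² + (3.4 + 8.1·2)s + 8.1·16.7 = 0.
That is s² + 19.6s + 135.3 = 0, so ω_n = 11.63 rad/s and ζ = 19.6/(2·11.63) = 0.8426.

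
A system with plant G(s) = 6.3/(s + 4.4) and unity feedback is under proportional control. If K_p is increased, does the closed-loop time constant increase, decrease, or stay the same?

Closed-loop pole is at s = −(4.4+K_p·6.3); larger K_p moves it further left, so τ = 1/(4.4+K_p·6.3) decreases.

decrease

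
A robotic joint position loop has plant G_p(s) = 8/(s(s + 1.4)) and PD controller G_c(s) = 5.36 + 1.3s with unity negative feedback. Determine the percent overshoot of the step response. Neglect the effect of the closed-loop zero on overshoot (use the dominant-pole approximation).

Forward path: (5.36 + 1.3s)·8/(s(s+1.4)). The closed-loop characteristic equation is s² + (1.4 + 8·1.3)s + 8·5.36 = 0.
That is s² + 11.8s + 42.88 = 0, so ω_n = 6.548 rad/s and ζ = 11.8/(2·6.548) = 0.901.
%OS = 100·exp(−πζ/√(1−ζ²)) = 0.147%.

0.147%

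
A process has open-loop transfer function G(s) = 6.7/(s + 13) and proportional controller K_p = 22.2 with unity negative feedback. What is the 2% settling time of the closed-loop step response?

Closed-loop transfer function: T(s) = K_p·G(s)/(1 + K_p·G(s)) = 148.7/(s + 13 + 148.7) = 148.7/(s + 161.7).
Time constant τ = 1/161.7 = 0.006183 s, so the 2% settling time is about 4τ = 0.0247 s.

T_s ≈ 0.0247 s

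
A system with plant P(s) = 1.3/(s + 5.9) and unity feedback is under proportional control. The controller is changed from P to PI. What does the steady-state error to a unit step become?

0

Adding integral action puts a pole at s = 0 in the forward path, raising the system type to 1; a type-1 loop has zero steady-state error to a step.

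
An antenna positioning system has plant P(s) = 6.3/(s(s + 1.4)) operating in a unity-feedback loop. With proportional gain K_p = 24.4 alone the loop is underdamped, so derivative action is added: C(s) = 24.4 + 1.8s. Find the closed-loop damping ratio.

ζ = 0.514

Forward path: (24.4 + 1.8s)·6.3/(s(s+1.4)). The closed-loop characteristic equation is s² + (1.4 + 6.3·1.8)s + 6.3·24.4 = 0.
That is s² + 12.74s + 153.7 = 0, so ω_n = 12.4 rad/s and ζ = 12.74/(2·12.4) = 0.5138.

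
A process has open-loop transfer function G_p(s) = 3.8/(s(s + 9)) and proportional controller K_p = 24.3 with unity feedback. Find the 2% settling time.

T_s ≈ 0.889 s

Closed-loop characteristic equation: s² + 9s + 92.34 = 0, so ω_n = 9.609 rad/s and ζ = 9/(2·9.609) = 0.4683.
2% settling time T_s ≈ 4/(ζω_n) = 4/4.5 = 0.889 s.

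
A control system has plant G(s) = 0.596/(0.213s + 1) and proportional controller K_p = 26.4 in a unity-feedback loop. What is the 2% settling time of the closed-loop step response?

Closed loop: T(s) = K_p·G/(1+K_p·G) = 15.73/(0.213s + 1 + 15.73), with pole at s = −(1 + 15.73)/0.213 = −78.57.
τ = 1/78.57 = 0.01273 s, so 2% settling time ≈ 4τ = 0.0509 s.

T_s ≈ 0.0509 s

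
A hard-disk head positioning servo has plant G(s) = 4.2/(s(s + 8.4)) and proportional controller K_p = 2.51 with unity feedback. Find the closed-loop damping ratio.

The closed-loop denominator is s(s+8.4) + 2.51·4.2 = s² + 8.4s + 10.54.
Matching s² + 2ζω_n s + ω_n²: ω_n = √10.54 = 3.247 rad/s and 2ζω_n = 8.4, so ζ = 8.4/(2·3.247) = 1.29.

ζ = 1.29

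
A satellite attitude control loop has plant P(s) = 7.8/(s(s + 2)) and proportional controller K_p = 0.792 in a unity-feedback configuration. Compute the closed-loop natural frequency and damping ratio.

ω_n = 2.49 rad/s, ζ = 0.402

The closed-loop denominator is s(s+2) + 0.792·7.8 = s² + 2s + 6.178.
Matching s² + 2ζω_n s + ω_n²: ω_n = √6.178 = 2.485 rad/s and 2ζω_n = 2, so ζ = 2/(2·2.485) = 0.402.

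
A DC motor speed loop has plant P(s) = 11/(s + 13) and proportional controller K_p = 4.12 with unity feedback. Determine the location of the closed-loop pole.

s = -58.32

Closed-loop transfer function: T(s) = K_p·P(s)/(1 + K_p·P(s)) = 45.32/(s + 13 + 45.32) = 45.32/(s + 58.32).
The closed-loop pole is at s = −58.32.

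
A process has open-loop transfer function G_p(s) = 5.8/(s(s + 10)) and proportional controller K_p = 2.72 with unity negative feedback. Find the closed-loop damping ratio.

ζ = 1.26

With unity feedback the closed-loop characteristic equation is s² + 10s + 2.72·5.8 = s² + 10s + 15.78 = 0.
Matching s² + 2ζω_n s + ω_n²: ω_n = √15.78 = 3.972 rad/s and 2ζω_n = 10, so ζ = 10/(2·3.972) = 1.26.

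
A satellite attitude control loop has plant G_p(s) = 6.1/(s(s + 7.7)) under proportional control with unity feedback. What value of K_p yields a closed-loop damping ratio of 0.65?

K_p = 5.75

Closed-loop characteristic equation: s² + 7.7s + K_p·6.1 = 0.
So ω_n = √(6.1K_p) and 2ζω_n = 7.7, giving ζ = 7.7/(2√(6.1K_p)).
Setting ζ = 0.65: √(6.1K_p) = 7.7/(2·0.65) = 5.923, so K_p = 35.08/6.1 = 5.75.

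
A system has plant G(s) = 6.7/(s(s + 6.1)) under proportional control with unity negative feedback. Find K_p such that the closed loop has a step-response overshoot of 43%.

K_p = 20.6

From %OS = 100·exp(−πζ/√(1−ζ²)) = 43%, ζ = −ln(0.43)/√(π²+ln²(0.43)) = 0.2594.
Characteristic equation s² + 6.1s + 6.7K_p = 0 gives ζ = 6.1/(2√(6.7K_p)).
Setting ζ = 0.2594: √(6.7K_p) = 6.1/(2·0.2594) = 11.76, so K_p = 138.2/6.7 = 20.6.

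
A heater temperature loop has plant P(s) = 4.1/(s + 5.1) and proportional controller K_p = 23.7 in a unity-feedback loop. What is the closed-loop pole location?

s = -102.3

Closed-loop transfer function: T(s) = K_p·P(s)/(1 + K_p·P(s)) = 97.17/(s + 5.1 + 97.17) = 97.17/(s + 102.3).
The closed-loop pole is at s = −102.3.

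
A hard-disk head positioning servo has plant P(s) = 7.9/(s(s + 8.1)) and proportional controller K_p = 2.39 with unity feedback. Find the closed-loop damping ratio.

ζ = 0.932

With unity feedback the closed-loop characteristic equation is s² + 8.1s + 2.39·7.9 = s² + 8.1s + 18.88 = 0.
Matching s² + 2ζω_n s + ω_n²: ω_n = √18.88 = 4.345 rad/s and 2ζω_n = 8.1, so ζ = 8.1/(2·4.345) = 0.932.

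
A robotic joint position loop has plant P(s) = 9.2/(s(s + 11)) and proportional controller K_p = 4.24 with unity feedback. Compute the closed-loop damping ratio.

ζ = 0.881

With unity feedback the closed-loop characteristic equation is s² + 11s + 4.24·9.2 = s² + 11s + 39.01 = 0.
Matching s² + 2ζω_n s + ω_n²: ω_n = √39.01 = 6.246 rad/s and 2ζω_n = 11, so ζ = 11/(2·6.246) = 0.881.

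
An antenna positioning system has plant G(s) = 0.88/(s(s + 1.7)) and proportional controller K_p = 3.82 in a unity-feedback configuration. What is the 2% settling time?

T_s ≈ 4.71 s

The closed-loop denominator s² + 1.7s + 3.362 gives ω_n = √3.362 = 1.833 and ζ = 1.7/(2ω_n) = 0.4636.
2% settling time T_s ≈ 4/(ζω_n) = 4/0.85 = 4.71 s.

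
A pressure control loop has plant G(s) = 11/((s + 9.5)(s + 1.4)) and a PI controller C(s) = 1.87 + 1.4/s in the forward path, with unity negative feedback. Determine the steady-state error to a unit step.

The open loop C(s)G(s) has a pole at the origin (type 1), so the static position error constant is infinite and e_ss = 1/(1+∞) = 0.

0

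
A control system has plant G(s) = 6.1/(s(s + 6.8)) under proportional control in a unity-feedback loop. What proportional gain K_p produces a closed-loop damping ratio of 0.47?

Closed-loop characteristic equation: s² + 6.8s + K_p·6.1 = 0.
So ω_n = √(6.1K_p) and 2ζω_n = 6.8, giving ζ = 6.8/(2√(6.1K_p)).
Setting ζ = 0.47: √(6.1K_p) = 6.8/(2·0.47) = 7.234, so K_p = 52.33/6.1 = 8.58.

K_p = 8.58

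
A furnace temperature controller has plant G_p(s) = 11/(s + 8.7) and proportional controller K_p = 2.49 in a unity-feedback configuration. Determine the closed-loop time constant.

τ = 0.0277 s

Closed-loop transfer function: T(s) = K_p·G_p(s)/(1 + K_p·G_p(s)) = 27.39/(s + 8.7 + 27.39) = 27.39/(s + 36.09).
Time constant τ = 1/36.09 = 0.0277 s.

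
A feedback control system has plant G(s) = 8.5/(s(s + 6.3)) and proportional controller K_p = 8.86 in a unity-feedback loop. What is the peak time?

The closed-loop denominator s² + 6.3s + 75.31 gives ω_n = √75.31 = 8.678 and ζ = 6.3/(2ω_n) = 0.363.
Damped frequency ω_d = ω_n√(1−ζ²) = 8.086 rad/s, so peak time T_p = π/ω_d = 0.389 s.

T_p = 0.389 s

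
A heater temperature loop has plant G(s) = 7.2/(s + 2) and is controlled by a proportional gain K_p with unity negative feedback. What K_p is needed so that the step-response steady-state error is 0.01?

The loop is type 0, so e_ss(step) = 1/(1 + K_pos) with K_pos = K_p·G(0).
G(0) = 3.6. Require 1/(1 + K_p·3.6) = 0.01, so 1 + 3.6·K_p = 100.
K_p = (100 − 1)/3.6 = 27.5.

K_p = 27.5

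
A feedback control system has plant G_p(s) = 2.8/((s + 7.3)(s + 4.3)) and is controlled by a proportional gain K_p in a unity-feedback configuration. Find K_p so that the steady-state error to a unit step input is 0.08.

K_p = 129

The loop is type 0, so e_ss(step) = 1/(1 + K_pos) with K_pos = K_p·G_p(0).
G_p(0) = 0.0892. Require 1/(1 + K_p·0.0892) = 0.08, so 1 + 0.0892·K_p = 12.5.
K_p = (12.5 − 1)/0.0892 = 129.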